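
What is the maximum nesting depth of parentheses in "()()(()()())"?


Input: "()()(()()())"
Tracking depth:
  Position 0 '(': depth becomes 1
  Position 1 ')': depth becomes 0
  Position 2 '(': depth becomes 1
  Position 3 ')': depth becomes 0
  Position 4 '(': depth becomes 1
  Position 5 '(': depth becomes 2
  Position 6 ')': depth becomes 1
  Position 7 '(': depth becomes 2
  Position 8 ')': depth becomes 1
  Position 9 '(': depth becomes 2
  Position 10 ')': depth becomes 1
  Position 11 ')': depth becomes 0
Maximum depth reached: 2

2


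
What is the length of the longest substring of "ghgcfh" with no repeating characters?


Input: "ghgcfh"
Sliding window (track last position of each char):
  Position 0 ('g'): window [0,0] length 1 -- new best
  Position 1 ('h'): window [0,1] length 2 -- new best
  Position 2 ('g'): repeat (last at 0), move window start to 1
  Position 2 ('g'): window [1,2] length 2
  Position 3 ('c'): window [1,3] length 3 -- new best
  Position 4 ('f'): window [1,4] length 4 -- new best
  Position 5 ('h'): repeat (last at 1), move window start to 2
  Position 5 ('h'): window [2,5] length 4
Longest substring with no repeats: "hgcf" with length 4

4


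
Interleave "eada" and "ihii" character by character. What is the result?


Interleaving "eada" and "ihii":
  Position 0: 'e' from first, 'i' from second => "ei"
  Position 1: 'a' from first, 'h' from second => "ah"
  Position 2: 'd' from first, 'i' from second => "di"
  Position 3: 'a' from first, 'i' from second => "ai"
Result: eiahdiai

eiahdiai


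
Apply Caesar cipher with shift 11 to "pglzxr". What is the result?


Caesar cipher: shift "pglzxr" by 11
  'p' (pos 15) + 11 = pos 0 = 'a'
  'g' (pos 6) + 11 = pos 17 = 'r'
  'l' (pos 11) + 11 = pos 22 = 'w'
  'z' (pos 25) + 11 = pos 10 = 'k'
  'x' (pos 23) + 11 = pos 8 = 'i'
  'r' (pos 17) + 11 = pos 2 = 'c'
Result: arwkic

arwkic


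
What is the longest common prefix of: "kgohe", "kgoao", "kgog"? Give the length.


Words: kgohe, kgoao, kgog
  Position 0: all 'k' => match
  Position 1: all 'g' => match
  Position 2: all 'o' => match
  Position 3: ('h', 'a', 'g') => mismatch, stop
LCP = "kgo" (length 3)

3


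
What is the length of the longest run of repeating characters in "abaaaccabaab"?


Input: "abaaaccabaab"
Scanning for longest run:
  Position 1 ('b'): new char, reset run to 1
  Position 2 ('a'): new char, reset run to 1
  Position 3 ('a'): continues run of 'a', length=2
  Position 4 ('a'): continues run of 'a', length=3
  Position 5 ('c'): new char, reset run to 1
  Position 6 ('c'): continues run of 'c', length=2
  Position 7 ('a'): new char, reset run to 1
  Position 8 ('b'): new char, reset run to 1
  Position 9 ('a'): new char, reset run to 1
  Position 10 ('a'): continues run of 'a', length=2
  Position 11 ('b'): new char, reset run to 1
Longest run: 'a' with length 3

3


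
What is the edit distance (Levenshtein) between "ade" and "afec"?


Computing edit distance: "ade" -> "afec"
DP table:
           a    f    e    c
      0    1    2    3    4
  a   1    0    1    2    3
  d   2    1    1    2    3
  e   3    2    2    1    2
Edit distance = dp[3][4] = 2

2


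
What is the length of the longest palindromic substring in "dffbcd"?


Input: "dffbcd"
Checking substrings for palindromes:
  [1:3] "ff" (len 2) => palindrome
Longest palindromic substring: "ff" with length 2

2


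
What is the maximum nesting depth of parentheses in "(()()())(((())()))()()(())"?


Input: "(()()())(((())()))()()(())"
Tracking depth:
  Position 0 '(': depth becomes 1
  Position 1 '(': depth becomes 2
  Position 2 ')': depth becomes 1
  Position 3 '(': depth becomes 2
  Position 4 ')': depth becomes 1
  Position 5 '(': depth becomes 2
  Position 6 ')': depth becomes 1
  Position 7 ')': depth becomes 0
  Position 8 '(': depth becomes 1
  Position 9 '(': depth becomes 2
  Position 10 '(': depth becomes 3
  Position 11 '(': depth becomes 4
  Position 12 ')': depth becomes 3
  Position 13 ')': depth becomes 2
  Position 14 '(': depth becomes 3
  Position 15 ')': depth becomes 2
  Position 16 ')': depth becomes 1
  Position 17 ')': depth becomes 0
  Position 18 '(': depth becomes 1
  Position 19 ')': depth becomes 0
  Position 20 '(': depth becomes 1
  Position 21 ')': depth becomes 0
  Position 22 '(': depth becomes 1
  Position 23 '(': depth becomes 2
  Position 24 ')': depth becomes 1
  Position 25 ')': depth becomes 0
Maximum depth reached: 4

4


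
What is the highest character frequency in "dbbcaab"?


Input: dbbcaab
Character counts:
  'a': 2
  'b': 3
  'c': 1
  'd': 1
Maximum frequency: 3

3


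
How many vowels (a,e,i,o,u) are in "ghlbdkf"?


Input: ghlbdkf
Checking each character:
  'g' at position 0: consonant
  'h' at position 1: consonant
  'l' at position 2: consonant
  'b' at position 3: consonant
  'd' at position 4: consonant
  'k' at position 5: consonant
  'f' at position 6: consonant
Total vowels: 0

0


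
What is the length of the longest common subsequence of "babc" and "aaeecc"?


LCS of "babc" and "aaeecc"
DP table:
           a    a    e    e    c    c
      0    0    0    0    0    0    0
  b   0    0    0    0    0    0    0
  a   0    1    1    1    1    1    1
  b   0    1    1    1    1    1    1
  c   0    1    1    1    1    2    2
LCS length = dp[4][6] = 2

2


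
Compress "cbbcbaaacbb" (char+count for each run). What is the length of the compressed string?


Input: cbbcbaaacbb
Runs:
  'c' x 1 => "c1"
  'b' x 2 => "b2"
  'c' x 1 => "c1"
  'b' x 1 => "b1"
  'a' x 3 => "a3"
  'c' x 1 => "c1"
  'b' x 2 => "b2"
Compressed: "c1b2c1b1a3c1b2"
Compressed length: 14

14


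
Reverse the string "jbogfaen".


Input: jbogfaen
Reading characters right to left:
  Position 7: 'n'
  Position 6: 'e'
  Position 5: 'a'
  Position 4: 'f'
  Position 3: 'g'
  Position 2: 'o'
  Position 1: 'b'
  Position 0: 'j'
Reversed: neafgobj

neafgobj


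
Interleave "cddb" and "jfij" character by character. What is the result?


Interleaving "cddb" and "jfij":
  Position 0: 'c' from first, 'j' from second => "cj"
  Position 1: 'd' from first, 'f' from second => "df"
  Position 2: 'd' from first, 'i' from second => "di"
  Position 3: 'b' from first, 'j' from second => "bj"
Result: cjdfdibj

cjdfdibj


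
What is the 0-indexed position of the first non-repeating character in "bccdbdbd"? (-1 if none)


Input: bccdbdbd
Character frequencies:
  'b': 3
  'c': 2
  'd': 3
Scanning left to right for freq == 1:
  Position 0 ('b'): freq=3, skip
  Position 1 ('c'): freq=2, skip
  Position 2 ('c'): freq=2, skip
  Position 3 ('d'): freq=3, skip
  Position 4 ('b'): freq=3, skip
  Position 5 ('d'): freq=3, skip
  Position 6 ('b'): freq=3, skip
  Position 7 ('d'): freq=3, skip
  No unique character found => answer = -1

-1


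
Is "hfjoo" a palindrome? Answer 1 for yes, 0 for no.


Input: hfjoo
Reversed: oojfh
  Compare pos 0 ('h') with pos 4 ('o'): MISMATCH
  Compare pos 1 ('f') with pos 3 ('o'): MISMATCH
Result: not a palindrome

0


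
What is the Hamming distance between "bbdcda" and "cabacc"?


Comparing "bbdcda" and "cabacc" position by position:
  Position 0: 'b' vs 'c' => differ
  Position 1: 'b' vs 'a' => differ
  Position 2: 'd' vs 'b' => differ
  Position 3: 'c' vs 'a' => differ
  Position 4: 'd' vs 'c' => differ
  Position 5: 'a' vs 'c' => differ
Total differences (Hamming distance): 6

6


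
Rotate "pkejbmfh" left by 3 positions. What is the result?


Input: "pkejbmfh", rotate left by 3
First 3 characters: "pke"
Remaining characters: "jbmfh"
Concatenate remaining + first: "jbmfh" + "pke" = "jbmfhpke"

jbmfhpke


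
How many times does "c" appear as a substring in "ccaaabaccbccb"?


Searching for "c" in "ccaaabaccbccb"
Scanning each position:
  Position 0: "c" => MATCH
  Position 1: "c" => MATCH
  Position 2: "a" => no
  Position 3: "a" => no
  Position 4: "a" => no
  Position 5: "b" => no
  Position 6: "a" => no
  Position 7: "c" => MATCH
  Position 8: "c" => MATCH
  Position 9: "b" => no
  Position 10: "c" => MATCH
  Position 11: "c" => MATCH
  Position 12: "b" => no
Total occurrences: 6

6


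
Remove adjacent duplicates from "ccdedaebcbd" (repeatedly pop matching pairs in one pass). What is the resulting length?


Input: ccdedaebcbd
Stack-based adjacent duplicate removal:
  Read 'c': push. Stack: c
  Read 'c': matches stack top 'c' => pop. Stack: (empty)
  Read 'd': push. Stack: d
  Read 'e': push. Stack: de
  Read 'd': push. Stack: ded
  Read 'a': push. Stack: deda
  Read 'e': push. Stack: dedae
  Read 'b': push. Stack: dedaeb
  Read 'c': push. Stack: dedaebc
  Read 'b': push. Stack: dedaebcb
  Read 'd': push. Stack: dedaebcbd
Final stack: "dedaebcbd" (length 9)

9


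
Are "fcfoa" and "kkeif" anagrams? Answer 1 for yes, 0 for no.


Strings: "fcfoa", "kkeif"
Sorted first:  acffo
Sorted second: efikk
Differ at position 0: 'a' vs 'e' => not anagrams

0


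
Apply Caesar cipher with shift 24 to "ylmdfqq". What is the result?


Caesar cipher: shift "ylmdfqq" by 24
  'y' (pos 24) + 24 = pos 22 = 'w'
  'l' (pos 11) + 24 = pos 9 = 'j'
  'm' (pos 12) + 24 = pos 10 = 'k'
  'd' (pos 3) + 24 = pos 1 = 'b'
  'f' (pos 5) + 24 = pos 3 = 'd'
  'q' (pos 16) + 24 = pos 14 = 'o'
  'q' (pos 16) + 24 = pos 14 = 'o'
Result: wjkbdoo

wjkbdoo


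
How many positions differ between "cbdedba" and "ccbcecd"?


Comparing "cbdedba" and "ccbcecd" position by position:
  Position 0: 'c' vs 'c' => same
  Position 1: 'b' vs 'c' => DIFFER
  Position 2: 'd' vs 'b' => DIFFER
  Position 3: 'e' vs 'c' => DIFFER
  Position 4: 'd' vs 'e' => DIFFER
  Position 5: 'b' vs 'c' => DIFFER
  Position 6: 'a' vs 'd' => DIFFER
Positions that differ: 6

6


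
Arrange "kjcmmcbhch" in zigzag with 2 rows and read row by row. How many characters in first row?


Zigzag "kjcmmcbhch" into 2 rows:
Placing characters:
  'k' => row 0
  'j' => row 1
  'c' => row 0
  'm' => row 1
  'm' => row 0
  'c' => row 1
  'b' => row 0
  'h' => row 1
  'c' => row 0
  'h' => row 1
Rows:
  Row 0: "kcmbc"
  Row 1: "jmchh"
First row length: 5

5


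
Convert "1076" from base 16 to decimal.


Input: "1076" in base 16
Positional expansion:
  Digit '1' (value 1) x 16^3 = 4096
  Digit '0' (value 0) x 16^2 = 0
  Digit '7' (value 7) x 16^1 = 112
  Digit '6' (value 6) x 16^0 = 6
Sum = 4214

4214


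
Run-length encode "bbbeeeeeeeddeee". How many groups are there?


Input: bbbeeeeeeeddeee
Scanning for consecutive runs:
  Group 1: 'b' x 3 (positions 0-2)
  Group 2: 'e' x 7 (positions 3-9)
  Group 3: 'd' x 2 (positions 10-11)
  Group 4: 'e' x 3 (positions 12-14)
Total groups: 4

4


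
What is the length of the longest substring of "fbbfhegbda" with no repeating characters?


Input: "fbbfhegbda"
Sliding window (track last position of each char):
  Position 0 ('f'): window [0,0] length 1 -- new best
  Position 1 ('b'): window [0,1] length 2 -- new best
  Position 2 ('b'): repeat (last at 1), move window start to 2
  Position 2 ('b'): window [2,2] length 1
  Position 3 ('f'): window [2,3] length 2
  Position 4 ('h'): window [2,4] length 3 -- new best
  Position 5 ('e'): window [2,5] length 4 -- new best
  Position 6 ('g'): window [2,6] length 5 -- new best
  Position 7 ('b'): repeat (last at 2), move window start to 3
  Position 7 ('b'): window [3,7] length 5
  Position 8 ('d'): window [3,8] length 6 -- new best
  Position 9 ('a'): window [3,9] length 7 -- new best
Longest substring with no repeats: "fhegbda" with length 7

7


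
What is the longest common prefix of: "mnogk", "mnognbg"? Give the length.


Words: mnogk, mnognbg
  Position 0: all 'm' => match
  Position 1: all 'n' => match
  Position 2: all 'o' => match
  Position 3: all 'g' => match
  Position 4: ('k', 'n') => mismatch, stop
LCP = "mnog" (length 4)

4


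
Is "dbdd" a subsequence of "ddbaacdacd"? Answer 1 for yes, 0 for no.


Check if "dbdd" is a subsequence of "ddbaacdacd"
Greedy scan:
  Position 0 ('d'): matches sub[0] = 'd'
  Position 1 ('d'): no match needed
  Position 2 ('b'): matches sub[1] = 'b'
  Position 3 ('a'): no match needed
  Position 4 ('a'): no match needed
  Position 5 ('c'): no match needed
  Position 6 ('d'): matches sub[2] = 'd'
  Position 7 ('a'): no match needed
  Position 8 ('c'): no match needed
  Position 9 ('d'): matches sub[3] = 'd'
All 4 characters matched => is a subsequence

1


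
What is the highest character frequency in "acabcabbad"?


Input: acabcabbad
Character counts:
  'a': 4
  'b': 3
  'c': 2
  'd': 1
Maximum frequency: 4

4


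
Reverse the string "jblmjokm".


Input: jblmjokm
Reading characters right to left:
  Position 7: 'm'
  Position 6: 'k'
  Position 5: 'o'
  Position 4: 'j'
  Position 3: 'm'
  Position 2: 'l'
  Position 1: 'b'
  Position 0: 'j'
Reversed: mkojmlbj

mkojmlbj


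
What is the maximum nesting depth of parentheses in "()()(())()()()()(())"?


Input: "()()(())()()()()(())"
Tracking depth:
  Position 0 '(': depth becomes 1
  Position 1 ')': depth becomes 0
  Position 2 '(': depth becomes 1
  Position 3 ')': depth becomes 0
  Position 4 '(': depth becomes 1
  Position 5 '(': depth becomes 2
  Position 6 ')': depth becomes 1
  Position 7 ')': depth becomes 0
  Position 8 '(': depth becomes 1
  Position 9 ')': depth becomes 0
  Position 10 '(': depth becomes 1
  Position 11 ')': depth becomes 0
  Position 12 '(': depth becomes 1
  Position 13 ')': depth becomes 0
  Position 14 '(': depth becomes 1
  Position 15 ')': depth becomes 0
  Position 16 '(': depth becomes 1
  Position 17 '(': depth becomes 2
  Position 18 ')': depth becomes 1
  Position 19 ')': depth becomes 0
Maximum depth reached: 2

2


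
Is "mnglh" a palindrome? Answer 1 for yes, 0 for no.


Input: mnglh
Reversed: hlgnm
  Compare pos 0 ('m') with pos 4 ('h'): MISMATCH
  Compare pos 1 ('n') with pos 3 ('l'): MISMATCH
Result: not a palindrome

0


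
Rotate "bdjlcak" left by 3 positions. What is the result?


Input: "bdjlcak", rotate left by 3
First 3 characters: "bdj"
Remaining characters: "lcak"
Concatenate remaining + first: "lcak" + "bdj" = "lcakbdj"

lcakbdj


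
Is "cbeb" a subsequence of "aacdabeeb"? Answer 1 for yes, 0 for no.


Check if "cbeb" is a subsequence of "aacdabeeb"
Greedy scan:
  Position 0 ('a'): no match needed
  Position 1 ('a'): no match needed
  Position 2 ('c'): matches sub[0] = 'c'
  Position 3 ('d'): no match needed
  Position 4 ('a'): no match needed
  Position 5 ('b'): matches sub[1] = 'b'
  Position 6 ('e'): matches sub[2] = 'e'
  Position 7 ('e'): no match needed
  Position 8 ('b'): matches sub[3] = 'b'
All 4 characters matched => is a subsequence

1


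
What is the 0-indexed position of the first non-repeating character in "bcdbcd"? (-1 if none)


Input: bcdbcd
Character frequencies:
  'b': 2
  'c': 2
  'd': 2
Scanning left to right for freq == 1:
  Position 0 ('b'): freq=2, skip
  Position 1 ('c'): freq=2, skip
  Position 2 ('d'): freq=2, skip
  Position 3 ('b'): freq=2, skip
  Position 4 ('c'): freq=2, skip
  Position 5 ('d'): freq=2, skip
  No unique character found => answer = -1

-1


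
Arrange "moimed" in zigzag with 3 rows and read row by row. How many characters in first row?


Zigzag "moimed" into 3 rows:
Placing characters:
  'm' => row 0
  'o' => row 1
  'i' => row 2
  'm' => row 1
  'e' => row 0
  'd' => row 1
Rows:
  Row 0: "me"
  Row 1: "omd"
  Row 2: "i"
First row length: 2

2


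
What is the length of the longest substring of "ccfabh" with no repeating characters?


Input: "ccfabh"
Sliding window (track last position of each char):
  Position 0 ('c'): window [0,0] length 1 -- new best
  Position 1 ('c'): repeat (last at 0), move window start to 1
  Position 1 ('c'): window [1,1] length 1
  Position 2 ('f'): window [1,2] length 2 -- new best
  Position 3 ('a'): window [1,3] length 3 -- new best
  Position 4 ('b'): window [1,4] length 4 -- new best
  Position 5 ('h'): window [1,5] length 5 -- new best
Longest substring with no repeats: "cfabh" with length 5

5


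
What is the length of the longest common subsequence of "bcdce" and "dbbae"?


LCS of "bcdce" and "dbbae"
DP table:
           d    b    b    a    e
      0    0    0    0    0    0
  b   0    0    1    1    1    1
  c   0    0    1    1    1    1
  d   0    1    1    1    1    1
  c   0    1    1    1    1    1
  e   0    1    1    1    1    2
LCS length = dp[5][5] = 2

2


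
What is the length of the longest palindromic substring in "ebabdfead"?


Input: "ebabdfead"
Checking substrings for palindromes:
  [1:4] "bab" (len 3) => palindrome
Longest palindromic substring: "bab" with length 3

3


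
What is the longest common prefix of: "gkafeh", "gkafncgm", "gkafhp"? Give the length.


Words: gkafeh, gkafncgm, gkafhp
  Position 0: all 'g' => match
  Position 1: all 'k' => match
  Position 2: all 'a' => match
  Position 3: all 'f' => match
  Position 4: ('e', 'n', 'h') => mismatch, stop
LCP = "gkaf" (length 4)

4


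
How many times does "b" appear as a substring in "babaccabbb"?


Searching for "b" in "babaccabbb"
Scanning each position:
  Position 0: "b" => MATCH
  Position 1: "a" => no
  Position 2: "b" => MATCH
  Position 3: "a" => no
  Position 4: "c" => no
  Position 5: "c" => no
  Position 6: "a" => no
  Position 7: "b" => MATCH
  Position 8: "b" => MATCH
  Position 9: "b" => MATCH
Total occurrences: 5

5


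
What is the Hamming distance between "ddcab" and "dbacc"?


Comparing "ddcab" and "dbacc" position by position:
  Position 0: 'd' vs 'd' => same
  Position 1: 'd' vs 'b' => differ
  Position 2: 'c' vs 'a' => differ
  Position 3: 'a' vs 'c' => differ
  Position 4: 'b' vs 'c' => differ
Total differences (Hamming distance): 4

4


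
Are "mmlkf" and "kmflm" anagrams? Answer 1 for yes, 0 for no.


Strings: "mmlkf", "kmflm"
Sorted first:  fklmm
Sorted second: fklmm
Sorted forms match => anagrams

1


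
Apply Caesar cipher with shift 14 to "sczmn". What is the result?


Caesar cipher: shift "sczmn" by 14
  's' (pos 18) + 14 = pos 6 = 'g'
  'c' (pos 2) + 14 = pos 16 = 'q'
  'z' (pos 25) + 14 = pos 13 = 'n'
  'm' (pos 12) + 14 = pos 0 = 'a'
  'n' (pos 13) + 14 = pos 1 = 'b'
Result: gqnab

gqnab


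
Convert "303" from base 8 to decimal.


Input: "303" in base 8
Positional expansion:
  Digit '3' (value 3) x 8^2 = 192
  Digit '0' (value 0) x 8^1 = 0
  Digit '3' (value 3) x 8^0 = 3
Sum = 195

195


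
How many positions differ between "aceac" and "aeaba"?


Comparing "aceac" and "aeaba" position by position:
  Position 0: 'a' vs 'a' => same
  Position 1: 'c' vs 'e' => DIFFER
  Position 2: 'e' vs 'a' => DIFFER
  Position 3: 'a' vs 'b' => DIFFER
  Position 4: 'c' vs 'a' => DIFFER
Positions that differ: 4

4


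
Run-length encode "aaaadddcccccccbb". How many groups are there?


Input: aaaadddcccccccbb
Scanning for consecutive runs:
  Group 1: 'a' x 4 (positions 0-3)
  Group 2: 'd' x 3 (positions 4-6)
  Group 3: 'c' x 7 (positions 7-13)
  Group 4: 'b' x 2 (positions 14-15)
Total groups: 4

4


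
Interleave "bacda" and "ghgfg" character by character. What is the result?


Interleaving "bacda" and "ghgfg":
  Position 0: 'b' from first, 'g' from second => "bg"
  Position 1: 'a' from first, 'h' from second => "ah"
  Position 2: 'c' from first, 'g' from second => "cg"
  Position 3: 'd' from first, 'f' from second => "df"
  Position 4: 'a' from first, 'g' from second => "ag"
Result: bgahcgdfag

bgahcgdfag


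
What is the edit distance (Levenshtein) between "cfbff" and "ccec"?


Computing edit distance: "cfbff" -> "ccec"
DP table:
           c    c    e    c
      0    1    2    3    4
  c   1    0    1    2    3
  f   2    1    1    2    3
  b   3    2    2    2    3
  f   4    3    3    3    3
  f   5    4    4    4    4
Edit distance = dp[5][4] = 4

4


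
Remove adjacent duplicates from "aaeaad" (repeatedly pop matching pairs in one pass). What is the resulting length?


Input: aaeaad
Stack-based adjacent duplicate removal:
  Read 'a': push. Stack: a
  Read 'a': matches stack top 'a' => pop. Stack: (empty)
  Read 'e': push. Stack: e
  Read 'a': push. Stack: ea
  Read 'a': matches stack top 'a' => pop. Stack: e
  Read 'd': push. Stack: ed
Final stack: "ed" (length 2)

2


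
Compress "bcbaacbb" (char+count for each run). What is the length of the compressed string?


Input: bcbaacbb
Runs:
  'b' x 1 => "b1"
  'c' x 1 => "c1"
  'b' x 1 => "b1"
  'a' x 2 => "a2"
  'c' x 1 => "c1"
  'b' x 2 => "b2"
Compressed: "b1c1b1a2c1b2"
Compressed length: 12

12


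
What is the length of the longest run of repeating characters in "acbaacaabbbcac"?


Input: "acbaacaabbbcac"
Scanning for longest run:
  Position 1 ('c'): new char, reset run to 1
  Position 2 ('b'): new char, reset run to 1
  Position 3 ('a'): new char, reset run to 1
  Position 4 ('a'): continues run of 'a', length=2
  Position 5 ('c'): new char, reset run to 1
  Position 6 ('a'): new char, reset run to 1
  Position 7 ('a'): continues run of 'a', length=2
  Position 8 ('b'): new char, reset run to 1
  Position 9 ('b'): continues run of 'b', length=2
  Position 10 ('b'): continues run of 'b', length=3
  Position 11 ('c'): new char, reset run to 1
  Position 12 ('a'): new char, reset run to 1
  Position 13 ('c'): new char, reset run to 1
Longest run: 'b' with length 3

3


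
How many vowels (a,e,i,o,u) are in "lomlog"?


Input: lomlog
Checking each character:
  'l' at position 0: consonant
  'o' at position 1: vowel (running total: 1)
  'm' at position 2: consonant
  'l' at position 3: consonant
  'o' at position 4: vowel (running total: 2)
  'g' at position 5: consonant
Total vowels: 2

2


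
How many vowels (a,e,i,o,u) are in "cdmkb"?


Input: cdmkb
Checking each character:
  'c' at position 0: consonant
  'd' at position 1: consonant
  'm' at position 2: consonant
  'k' at position 3: consonant
  'b' at position 4: consonant
Total vowels: 0

0


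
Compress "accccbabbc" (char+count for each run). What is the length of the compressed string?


Input: accccbabbc
Runs:
  'a' x 1 => "a1"
  'c' x 4 => "c4"
  'b' x 1 => "b1"
  'a' x 1 => "a1"
  'b' x 2 => "b2"
  'c' x 1 => "c1"
Compressed: "a1c4b1a1b2c1"
Compressed length: 12

12


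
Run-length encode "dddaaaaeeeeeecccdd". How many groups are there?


Input: dddaaaaeeeeeecccdd
Scanning for consecutive runs:
  Group 1: 'd' x 3 (positions 0-2)
  Group 2: 'a' x 4 (positions 3-6)
  Group 3: 'e' x 6 (positions 7-12)
  Group 4: 'c' x 3 (positions 13-15)
  Group 5: 'd' x 2 (positions 16-17)
Total groups: 5

5


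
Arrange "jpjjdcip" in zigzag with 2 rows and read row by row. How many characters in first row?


Zigzag "jpjjdcip" into 2 rows:
Placing characters:
  'j' => row 0
  'p' => row 1
  'j' => row 0
  'j' => row 1
  'd' => row 0
  'c' => row 1
  'i' => row 0
  'p' => row 1
Rows:
  Row 0: "jjdi"
  Row 1: "pjcp"
First row length: 4

4


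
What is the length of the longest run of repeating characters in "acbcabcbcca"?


Input: "acbcabcbcca"
Scanning for longest run:
  Position 1 ('c'): new char, reset run to 1
  Position 2 ('b'): new char, reset run to 1
  Position 3 ('c'): new char, reset run to 1
  Position 4 ('a'): new char, reset run to 1
  Position 5 ('b'): new char, reset run to 1
  Position 6 ('c'): new char, reset run to 1
  Position 7 ('b'): new char, reset run to 1
  Position 8 ('c'): new char, reset run to 1
  Position 9 ('c'): continues run of 'c', length=2
  Position 10 ('a'): new char, reset run to 1
Longest run: 'c' with length 2

2


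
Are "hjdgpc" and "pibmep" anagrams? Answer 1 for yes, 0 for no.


Strings: "hjdgpc", "pibmep"
Sorted first:  cdghjp
Sorted second: beimpp
Differ at position 0: 'c' vs 'b' => not anagrams

0


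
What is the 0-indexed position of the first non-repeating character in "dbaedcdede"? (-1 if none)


Input: dbaedcdede
Character frequencies:
  'a': 1
  'b': 1
  'c': 1
  'd': 4
  'e': 3
Scanning left to right for freq == 1:
  Position 0 ('d'): freq=4, skip
  Position 1 ('b'): unique! => answer = 1

1


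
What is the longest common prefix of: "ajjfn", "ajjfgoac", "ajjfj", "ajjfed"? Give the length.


Words: ajjfn, ajjfgoac, ajjfj, ajjfed
  Position 0: all 'a' => match
  Position 1: all 'j' => match
  Position 2: all 'j' => match
  Position 3: all 'f' => match
  Position 4: ('n', 'g', 'j', 'e') => mismatch, stop
LCP = "ajjf" (length 4)

4


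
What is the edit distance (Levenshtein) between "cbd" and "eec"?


Computing edit distance: "cbd" -> "eec"
DP table:
           e    e    c
      0    1    2    3
  c   1    1    2    2
  b   2    2    2    3
  d   3    3    3    3
Edit distance = dp[3][3] = 3

3


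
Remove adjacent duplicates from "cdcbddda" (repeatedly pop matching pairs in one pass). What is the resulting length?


Input: cdcbddda
Stack-based adjacent duplicate removal:
  Read 'c': push. Stack: c
  Read 'd': push. Stack: cd
  Read 'c': push. Stack: cdc
  Read 'b': push. Stack: cdcb
  Read 'd': push. Stack: cdcbd
  Read 'd': matches stack top 'd' => pop. Stack: cdcb
  Read 'd': push. Stack: cdcbd
  Read 'a': push. Stack: cdcbda
Final stack: "cdcbda" (length 6)

6


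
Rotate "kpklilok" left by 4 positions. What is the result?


Input: "kpklilok", rotate left by 4
First 4 characters: "kpkl"
Remaining characters: "ilok"
Concatenate remaining + first: "ilok" + "kpkl" = "ilokkpkl"

ilokkpkl


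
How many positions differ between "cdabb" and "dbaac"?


Comparing "cdabb" and "dbaac" position by position:
  Position 0: 'c' vs 'd' => DIFFER
  Position 1: 'd' vs 'b' => DIFFER
  Position 2: 'a' vs 'a' => same
  Position 3: 'b' vs 'a' => DIFFER
  Position 4: 'b' vs 'c' => DIFFER
Positions that differ: 4

4


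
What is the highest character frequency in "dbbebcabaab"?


Input: dbbebcabaab
Character counts:
  'a': 3
  'b': 5
  'c': 1
  'd': 1
  'e': 1
Maximum frequency: 5

5


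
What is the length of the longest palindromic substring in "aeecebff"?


Input: "aeecebff"
Checking substrings for palindromes:
  [2:5] "ece" (len 3) => palindrome
  [1:3] "ee" (len 2) => palindrome
  [6:8] "ff" (len 2) => palindrome
Longest palindromic substring: "ece" with length 3

3


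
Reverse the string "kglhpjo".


Input: kglhpjo
Reading characters right to left:
  Position 6: 'o'
  Position 5: 'j'
  Position 4: 'p'
  Position 3: 'h'
  Position 2: 'l'
  Position 1: 'g'
  Position 0: 'k'
Reversed: ojphlgk

ojphlgk


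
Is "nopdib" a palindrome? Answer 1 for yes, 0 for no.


Input: nopdib
Reversed: bidpon
  Compare pos 0 ('n') with pos 5 ('b'): MISMATCH
  Compare pos 1 ('o') with pos 4 ('i'): MISMATCH
  Compare pos 2 ('p') with pos 3 ('d'): MISMATCH
Result: not a palindrome

0


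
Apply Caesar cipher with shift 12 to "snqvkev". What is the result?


Caesar cipher: shift "snqvkev" by 12
  's' (pos 18) + 12 = pos 4 = 'e'
  'n' (pos 13) + 12 = pos 25 = 'z'
  'q' (pos 16) + 12 = pos 2 = 'c'
  'v' (pos 21) + 12 = pos 7 = 'h'
  'k' (pos 10) + 12 = pos 22 = 'w'
  'e' (pos 4) + 12 = pos 16 = 'q'
  'v' (pos 21) + 12 = pos 7 = 'h'
Result: ezchwqh

ezchwqh


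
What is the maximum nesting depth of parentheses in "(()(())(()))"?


Input: "(()(())(()))"
Tracking depth:
  Position 0 '(': depth becomes 1
  Position 1 '(': depth becomes 2
  Position 2 ')': depth becomes 1
  Position 3 '(': depth becomes 2
  Position 4 '(': depth becomes 3
  Position 5 ')': depth becomes 2
  Position 6 ')': depth becomes 1
  Position 7 '(': depth becomes 2
  Position 8 '(': depth becomes 3
  Position 9 ')': depth becomes 2
  Position 10 ')': depth becomes 1
  Position 11 ')': depth becomes 0
Maximum depth reached: 3

3


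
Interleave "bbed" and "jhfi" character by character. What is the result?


Interleaving "bbed" and "jhfi":
  Position 0: 'b' from first, 'j' from second => "bj"
  Position 1: 'b' from first, 'h' from second => "bh"
  Position 2: 'e' from first, 'f' from second => "ef"
  Position 3: 'd' from first, 'i' from second => "di"
Result: bjbhefdi

bjbhefdi


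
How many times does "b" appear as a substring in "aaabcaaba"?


Searching for "b" in "aaabcaaba"
Scanning each position:
  Position 0: "a" => no
  Position 1: "a" => no
  Position 2: "a" => no
  Position 3: "b" => MATCH
  Position 4: "c" => no
  Position 5: "a" => no
  Position 6: "a" => no
  Position 7: "b" => MATCH
  Position 8: "a" => no
Total occurrences: 2

2


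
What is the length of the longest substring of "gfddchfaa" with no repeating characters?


Input: "gfddchfaa"
Sliding window (track last position of each char):
  Position 0 ('g'): window [0,0] length 1 -- new best
  Position 1 ('f'): window [0,1] length 2 -- new best
  Position 2 ('d'): window [0,2] length 3 -- new best
  Position 3 ('d'): repeat (last at 2), move window start to 3
  Position 3 ('d'): window [3,3] length 1
  Position 4 ('c'): window [3,4] length 2
  Position 5 ('h'): window [3,5] length 3
  Position 6 ('f'): window [3,6] length 4 -- new best
  Position 7 ('a'): window [3,7] length 5 -- new best
  Position 8 ('a'): repeat (last at 7), move window start to 8
  Position 8 ('a'): window [8,8] length 1
Longest substring with no repeats: "dchfa" with length 5

5


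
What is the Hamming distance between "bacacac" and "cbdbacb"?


Comparing "bacacac" and "cbdbacb" position by position:
  Position 0: 'b' vs 'c' => differ
  Position 1: 'a' vs 'b' => differ
  Position 2: 'c' vs 'd' => differ
  Position 3: 'a' vs 'b' => differ
  Position 4: 'c' vs 'a' => differ
  Position 5: 'a' vs 'c' => differ
  Position 6: 'c' vs 'b' => differ
Total differences (Hamming distance): 7

7


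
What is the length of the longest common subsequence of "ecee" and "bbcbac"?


LCS of "ecee" and "bbcbac"
DP table:
           b    b    c    b    a    c
      0    0    0    0    0    0    0
  e   0    0    0    0    0    0    0
  c   0    0    0    1    1    1    1
  e   0    0    0    1    1    1    1
  e   0    0    0    1    1    1    1
LCS length = dp[4][6] = 1

1


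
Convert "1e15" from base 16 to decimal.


Input: "1e15" in base 16
Positional expansion:
  Digit '1' (value 1) x 16^3 = 4096
  Digit 'e' (value 14) x 16^2 = 3584
  Digit '1' (value 1) x 16^1 = 16
  Digit '5' (value 5) x 16^0 = 5
Sum = 7701

7701


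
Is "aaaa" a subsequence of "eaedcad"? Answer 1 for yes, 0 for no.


Check if "aaaa" is a subsequence of "eaedcad"
Greedy scan:
  Position 0 ('e'): no match needed
  Position 1 ('a'): matches sub[0] = 'a'
  Position 2 ('e'): no match needed
  Position 3 ('d'): no match needed
  Position 4 ('c'): no match needed
  Position 5 ('a'): matches sub[1] = 'a'
  Position 6 ('d'): no match needed
Only matched 2/4 characters => not a subsequence

0


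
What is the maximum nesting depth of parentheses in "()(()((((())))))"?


Input: "()(()((((())))))"
Tracking depth:
  Position 0 '(': depth becomes 1
  Position 1 ')': depth becomes 0
  Position 2 '(': depth becomes 1
  Position 3 '(': depth becomes 2
  Position 4 ')': depth becomes 1
  Position 5 '(': depth becomes 2
  Position 6 '(': depth becomes 3
  Position 7 '(': depth becomes 4
  Position 8 '(': depth becomes 5
  Position 9 '(': depth becomes 6
  Position 10 ')': depth becomes 5
  Position 11 ')': depth becomes 4
  Position 12 ')': depth becomes 3
  Position 13 ')': depth becomes 2
  Position 14 ')': depth becomes 1
  Position 15 ')': depth becomes 0
Maximum depth reached: 6

6


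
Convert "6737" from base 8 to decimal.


Input: "6737" in base 8
Positional expansion:
  Digit '6' (value 6) x 8^3 = 3072
  Digit '7' (value 7) x 8^2 = 448
  Digit '3' (value 3) x 8^1 = 24
  Digit '7' (value 7) x 8^0 = 7
Sum = 3551

3551


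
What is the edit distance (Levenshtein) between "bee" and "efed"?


Computing edit distance: "bee" -> "efed"
DP table:
           e    f    e    d
      0    1    2    3    4
  b   1    1    2    3    4
  e   2    1    2    2    3
  e   3    2    2    2    3
Edit distance = dp[3][4] = 3

3


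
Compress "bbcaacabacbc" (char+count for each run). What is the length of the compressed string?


Input: bbcaacabacbc
Runs:
  'b' x 2 => "b2"
  'c' x 1 => "c1"
  'a' x 2 => "a2"
  'c' x 1 => "c1"
  'a' x 1 => "a1"
  'b' x 1 => "b1"
  'a' x 1 => "a1"
  'c' x 1 => "c1"
  'b' x 1 => "b1"
  'c' x 1 => "c1"
Compressed: "b2c1a2c1a1b1a1c1b1c1"
Compressed length: 20

20


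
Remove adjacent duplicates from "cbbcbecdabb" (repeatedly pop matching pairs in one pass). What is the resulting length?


Input: cbbcbecdabb
Stack-based adjacent duplicate removal:
  Read 'c': push. Stack: c
  Read 'b': push. Stack: cb
  Read 'b': matches stack top 'b' => pop. Stack: c
  Read 'c': matches stack top 'c' => pop. Stack: (empty)
  Read 'b': push. Stack: b
  Read 'e': push. Stack: be
  Read 'c': push. Stack: bec
  Read 'd': push. Stack: becd
  Read 'a': push. Stack: becda
  Read 'b': push. Stack: becdab
  Read 'b': matches stack top 'b' => pop. Stack: becda
Final stack: "becda" (length 5)

5


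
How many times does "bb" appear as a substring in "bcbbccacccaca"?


Searching for "bb" in "bcbbccacccaca"
Scanning each position:
  Position 0: "bc" => no
  Position 1: "cb" => no
  Position 2: "bb" => MATCH
  Position 3: "bc" => no
  Position 4: "cc" => no
  Position 5: "ca" => no
  Position 6: "ac" => no
  Position 7: "cc" => no
  Position 8: "cc" => no
  Position 9: "ca" => no
  Position 10: "ac" => no
  Position 11: "ca" => no
Total occurrences: 1

1


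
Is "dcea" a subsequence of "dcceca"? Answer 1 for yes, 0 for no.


Check if "dcea" is a subsequence of "dcceca"
Greedy scan:
  Position 0 ('d'): matches sub[0] = 'd'
  Position 1 ('c'): matches sub[1] = 'c'
  Position 2 ('c'): no match needed
  Position 3 ('e'): matches sub[2] = 'e'
  Position 4 ('c'): no match needed
  Position 5 ('a'): matches sub[3] = 'a'
All 4 characters matched => is a subsequence

1


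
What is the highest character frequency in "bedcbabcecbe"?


Input: bedcbabcecbe
Character counts:
  'a': 1
  'b': 4
  'c': 3
  'd': 1
  'e': 3
Maximum frequency: 4

4


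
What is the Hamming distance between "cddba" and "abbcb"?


Comparing "cddba" and "abbcb" position by position:
  Position 0: 'c' vs 'a' => differ
  Position 1: 'd' vs 'b' => differ
  Position 2: 'd' vs 'b' => differ
  Position 3: 'b' vs 'c' => differ
  Position 4: 'a' vs 'b' => differ
Total differences (Hamming distance): 5

5


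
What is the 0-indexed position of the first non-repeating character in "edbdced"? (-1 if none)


Input: edbdced
Character frequencies:
  'b': 1
  'c': 1
  'd': 3
  'e': 2
Scanning left to right for freq == 1:
  Position 0 ('e'): freq=2, skip
  Position 1 ('d'): freq=3, skip
  Position 2 ('b'): unique! => answer = 2

2


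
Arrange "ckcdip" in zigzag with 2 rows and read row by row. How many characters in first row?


Zigzag "ckcdip" into 2 rows:
Placing characters:
  'c' => row 0
  'k' => row 1
  'c' => row 0
  'd' => row 1
  'i' => row 0
  'p' => row 1
Rows:
  Row 0: "cci"
  Row 1: "kdp"
First row length: 3

3


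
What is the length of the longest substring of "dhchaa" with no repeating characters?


Input: "dhchaa"
Sliding window (track last position of each char):
  Position 0 ('d'): window [0,0] length 1 -- new best
  Position 1 ('h'): window [0,1] length 2 -- new best
  Position 2 ('c'): window [0,2] length 3 -- new best
  Position 3 ('h'): repeat (last at 1), move window start to 2
  Position 3 ('h'): window [2,3] length 2
  Position 4 ('a'): window [2,4] length 3
  Position 5 ('a'): repeat (last at 4), move window start to 5
  Position 5 ('a'): window [5,5] length 1
Longest substring with no repeats: "dhc" with length 3

3


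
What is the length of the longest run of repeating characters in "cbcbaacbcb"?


Input: "cbcbaacbcb"
Scanning for longest run:
  Position 1 ('b'): new char, reset run to 1
  Position 2 ('c'): new char, reset run to 1
  Position 3 ('b'): new char, reset run to 1
  Position 4 ('a'): new char, reset run to 1
  Position 5 ('a'): continues run of 'a', length=2
  Position 6 ('c'): new char, reset run to 1
  Position 7 ('b'): new char, reset run to 1
  Position 8 ('c'): new char, reset run to 1
  Position 9 ('b'): new char, reset run to 1
Longest run: 'a' with length 2

2


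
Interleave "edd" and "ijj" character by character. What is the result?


Interleaving "edd" and "ijj":
  Position 0: 'e' from first, 'i' from second => "ei"
  Position 1: 'd' from first, 'j' from second => "dj"
  Position 2: 'd' from first, 'j' from second => "dj"
Result: eidjdj

eidjdj


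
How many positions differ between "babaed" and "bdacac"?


Comparing "babaed" and "bdacac" position by position:
  Position 0: 'b' vs 'b' => same
  Position 1: 'a' vs 'd' => DIFFER
  Position 2: 'b' vs 'a' => DIFFER
  Position 3: 'a' vs 'c' => DIFFER
  Position 4: 'e' vs 'a' => DIFFER
  Position 5: 'd' vs 'c' => DIFFER
Positions that differ: 5

5


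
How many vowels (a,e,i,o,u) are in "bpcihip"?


Input: bpcihip
Checking each character:
  'b' at position 0: consonant
  'p' at position 1: consonant
  'c' at position 2: consonant
  'i' at position 3: vowel (running total: 1)
  'h' at position 4: consonant
  'i' at position 5: vowel (running total: 2)
  'p' at position 6: consonant
Total vowels: 2

2


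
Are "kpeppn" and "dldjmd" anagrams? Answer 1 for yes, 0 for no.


Strings: "kpeppn", "dldjmd"
Sorted first:  eknppp
Sorted second: dddjlm
Differ at position 0: 'e' vs 'd' => not anagrams

0


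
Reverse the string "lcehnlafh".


Input: lcehnlafh
Reading characters right to left:
  Position 8: 'h'
  Position 7: 'f'
  Position 6: 'a'
  Position 5: 'l'
  Position 4: 'n'
  Position 3: 'h'
  Position 2: 'e'
  Position 1: 'c'
  Position 0: 'l'
Reversed: hfalnhecl

hfalnhecl


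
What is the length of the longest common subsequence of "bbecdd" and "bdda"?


LCS of "bbecdd" and "bdda"
DP table:
           b    d    d    a
      0    0    0    0    0
  b   0    1    1    1    1
  b   0    1    1    1    1
  e   0    1    1    1    1
  c   0    1    1    1    1
  d   0    1    2    2    2
  d   0    1    2    3    3
LCS length = dp[6][4] = 3

3


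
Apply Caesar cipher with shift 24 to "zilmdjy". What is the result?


Caesar cipher: shift "zilmdjy" by 24
  'z' (pos 25) + 24 = pos 23 = 'x'
  'i' (pos 8) + 24 = pos 6 = 'g'
  'l' (pos 11) + 24 = pos 9 = 'j'
  'm' (pos 12) + 24 = pos 10 = 'k'
  'd' (pos 3) + 24 = pos 1 = 'b'
  'j' (pos 9) + 24 = pos 7 = 'h'
  'y' (pos 24) + 24 = pos 22 = 'w'
Result: xgjkbhw

xgjkbhw


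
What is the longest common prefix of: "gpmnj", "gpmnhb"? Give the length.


Words: gpmnj, gpmnhb
  Position 0: all 'g' => match
  Position 1: all 'p' => match
  Position 2: all 'm' => match
  Position 3: all 'n' => match
  Position 4: ('j', 'h') => mismatch, stop
LCP = "gpmn" (length 4)

4


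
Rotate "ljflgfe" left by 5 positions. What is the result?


Input: "ljflgfe", rotate left by 5
First 5 characters: "ljflg"
Remaining characters: "fe"
Concatenate remaining + first: "fe" + "ljflg" = "feljflg"

feljflg


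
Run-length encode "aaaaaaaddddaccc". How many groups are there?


Input: aaaaaaaddddaccc
Scanning for consecutive runs:
  Group 1: 'a' x 7 (positions 0-6)
  Group 2: 'd' x 4 (positions 7-10)
  Group 3: 'a' x 1 (positions 11-11)
  Group 4: 'c' x 3 (positions 12-14)
Total groups: 4

4


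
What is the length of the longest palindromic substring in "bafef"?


Input: "bafef"
Checking substrings for palindromes:
  [2:5] "fef" (len 3) => palindrome
Longest palindromic substring: "fef" with length 3

3


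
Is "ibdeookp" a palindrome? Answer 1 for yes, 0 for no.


Input: ibdeookp
Reversed: pkooedbi
  Compare pos 0 ('i') with pos 7 ('p'): MISMATCH
  Compare pos 1 ('b') with pos 6 ('k'): MISMATCH
  Compare pos 2 ('d') with pos 5 ('o'): MISMATCH
  Compare pos 3 ('e') with pos 4 ('o'): MISMATCH
Result: not a palindrome

0


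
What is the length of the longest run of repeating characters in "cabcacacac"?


Input: "cabcacacac"
Scanning for longest run:
  Position 1 ('a'): new char, reset run to 1
  Position 2 ('b'): new char, reset run to 1
  Position 3 ('c'): new char, reset run to 1
  Position 4 ('a'): new char, reset run to 1
  Position 5 ('c'): new char, reset run to 1
  Position 6 ('a'): new char, reset run to 1
  Position 7 ('c'): new char, reset run to 1
  Position 8 ('a'): new char, reset run to 1
  Position 9 ('c'): new char, reset run to 1
Longest run: 'c' with length 1

1
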